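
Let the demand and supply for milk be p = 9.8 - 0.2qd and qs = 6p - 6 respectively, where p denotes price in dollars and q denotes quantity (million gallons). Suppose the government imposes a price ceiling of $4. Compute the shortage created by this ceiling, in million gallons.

Rearranging demand gives qd = 49 - 5p. Without the control the market clears where 49 - 5p = 6p - 6, i.e. p* = 5 and q* = 24.
The ceiling of 4 is below the equilibrium price 5, so it binds.
At p = 4: qd = 49 - 5·4 = 29 and qs = 6·4 - 6 = 18.
Shortage = qd - qs = 29 - 18 = 11.

11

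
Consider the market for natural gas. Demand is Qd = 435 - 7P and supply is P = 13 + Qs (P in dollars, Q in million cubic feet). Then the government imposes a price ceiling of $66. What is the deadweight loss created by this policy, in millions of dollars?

0

Rearranging supply gives Qs = P - 13. Without the control the market clears where 435 - 7P = P - 13, i.e. P* = 56 and Q* = 43.
Since 66 is above P* = 56, the ceiling does not bind and the free-market outcome prevails.
Since the control does not bind, no trades are prevented and deadweight loss is zero.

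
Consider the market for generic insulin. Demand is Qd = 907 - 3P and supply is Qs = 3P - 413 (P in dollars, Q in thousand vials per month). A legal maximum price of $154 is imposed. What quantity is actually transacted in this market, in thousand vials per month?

Equilibrium: 907 - 3P = 3P - 413, so 1320 = 6P and P* = 220, Q* = 247.
Since 154 < 220, the ceiling is binding.
At P = 154: Qd = 907 - 3·154 = 445 and Qs = 3·154 - 413 = 49.
The quantity actually transacted is the short side, supply: 49.

49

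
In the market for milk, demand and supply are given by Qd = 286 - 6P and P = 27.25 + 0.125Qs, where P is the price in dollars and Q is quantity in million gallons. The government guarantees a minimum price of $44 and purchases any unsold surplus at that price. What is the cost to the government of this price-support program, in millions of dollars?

4928

Rearranging supply gives Qs = 8P - 218. In a free market, 286 - 6P = 8P - 218 gives the equilibrium P* = 36, Q* = 70.
The floor of 44 is above the equilibrium price 36, so it binds.
At P = 44: Qd = 286 - 6·44 = 22 and Qs = 8·44 - 218 = 134.
Surplus = Qs - Qd = 112.
Government expenditure = surplus × support price = 112 × 44 = 4928.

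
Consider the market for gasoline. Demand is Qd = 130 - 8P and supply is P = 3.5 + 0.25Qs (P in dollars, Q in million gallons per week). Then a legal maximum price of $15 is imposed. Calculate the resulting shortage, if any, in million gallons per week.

0

Rearranging supply gives Qs = 4P - 14. Equilibrium: 130 - 8P = 4P - 14, so 144 = 12P and P* = 12, Q* = 34.
Since 15 is above P* = 12, the ceiling does not bind and the free-market outcome prevails.
Since the control does not bind, there is no shortage.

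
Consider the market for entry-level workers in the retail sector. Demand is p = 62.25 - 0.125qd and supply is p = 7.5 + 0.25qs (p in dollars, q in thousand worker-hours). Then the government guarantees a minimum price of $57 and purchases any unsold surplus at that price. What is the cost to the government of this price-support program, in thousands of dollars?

Rearranging demand gives qd = 498 - 8p; rearranging supply gives qs = 4p - 30. In a free market, 498 - 8p = 4p - 30 gives the equilibrium p* = 44, q* = 146.
Because the floor (57) lies above the market-clearing price, it is binding.
At p = 57: qd = 498 - 8·57 = 42 and qs = 4·57 - 30 = 198.
Surplus = qs - qd = 156.
Government expenditure = surplus × support price = 156 × 57 = 8892.

8892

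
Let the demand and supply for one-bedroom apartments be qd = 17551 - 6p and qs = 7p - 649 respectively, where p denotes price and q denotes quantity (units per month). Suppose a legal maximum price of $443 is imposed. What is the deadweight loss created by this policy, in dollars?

In a free market, 17551 - 6p = 7p - 649 gives the equilibrium p* = 1400, q* = 9151.
Because the ceiling (443) lies below the market-clearing price, it is binding.
At p = 443: qd = 17551 - 6·443 = 14893 and qs = 7·443 - 649 = 2452.
Quantity traded falls to 2452. At q = 2452 the demand price is (17551 - 2452)/6 = 2516.5 and the supply price is (649 + 2452)/7 = 443.
Deadweight loss = ½ · (2516.5 - 443) · (9151 - 2452) = ½ · 2073.5 · 6699 = 6945188.25.

6945188.25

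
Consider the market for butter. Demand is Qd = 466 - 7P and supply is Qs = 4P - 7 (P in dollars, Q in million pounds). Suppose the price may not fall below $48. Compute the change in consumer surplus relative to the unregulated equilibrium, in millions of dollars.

Equilibrium: 466 - 7P = 4P - 7, so 473 = 11P and P* = 43, Q* = 165.
Because the floor (48) lies above the market-clearing price, it is binding.
At P = 48: Qd = 466 - 7·48 = 130 and Qs = 4·48 - 7 = 185.
Consumer surplus without the control is ½ · (466/7 - 43) · 165 = 27225/14.
With the floor, consumers buy 130 units at 48, so CS = ½ · (466/7 - 48) · 130 = 8450/7.
Change in consumer surplus = 8450/7 - 27225/14 = -737.5.

-737.5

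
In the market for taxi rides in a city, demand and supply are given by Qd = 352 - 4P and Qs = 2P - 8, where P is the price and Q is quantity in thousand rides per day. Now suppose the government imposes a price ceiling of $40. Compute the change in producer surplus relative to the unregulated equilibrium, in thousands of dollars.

-1840

Setting quantity demanded equal to quantity supplied, 352 - 4P = 2P - 8, gives P* = 60 and Q* = 112.
Since 40 < 60, the ceiling is binding.
At P = 40: Qd = 352 - 4·40 = 192 and Qs = 2·40 - 8 = 72.
Producer surplus without the control is ½ · (60 - 4) · 112 = 3136.
With the ceiling, producers sell 72 units at 40, so PS = ½ · (40 - 4) · 72 = 1296.
Change in producer surplus = 1296 - 3136 = -1840.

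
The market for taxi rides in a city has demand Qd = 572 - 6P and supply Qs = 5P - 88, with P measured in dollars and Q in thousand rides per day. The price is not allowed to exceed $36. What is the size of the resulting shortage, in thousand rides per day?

264

Setting quantity demanded equal to quantity supplied, 572 - 6P = 5P - 88, gives P* = 60 and Q* = 212.
The ceiling of 36 is below the equilibrium price 60, so it binds.
At P = 36: Qd = 572 - 6·36 = 356 and Qs = 5·36 - 88 = 92.
Shortage = Qd - Qs = 356 - 92 = 264.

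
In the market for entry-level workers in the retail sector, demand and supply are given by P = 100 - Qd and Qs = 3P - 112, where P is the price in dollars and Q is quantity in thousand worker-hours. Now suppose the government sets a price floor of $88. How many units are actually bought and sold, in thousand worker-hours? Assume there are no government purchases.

12

Rearranging demand gives Qd = 100 - P. Equilibrium: 100 - P = 3P - 112, so 212 = 4P and P* = 53, Q* = 47.
Since 88 > 53, the floor is binding.
At P = 88: Qd = 100 - 88 = 12 and Qs = 3·88 - 112 = 152.
The quantity actually transacted is the short side, demand: 12.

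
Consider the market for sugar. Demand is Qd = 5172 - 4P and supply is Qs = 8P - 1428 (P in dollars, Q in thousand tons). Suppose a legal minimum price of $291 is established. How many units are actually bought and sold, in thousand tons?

2972

Without the control the market clears where 5172 - 4P = 8P - 1428, i.e. P* = 550 and Q* = 2972.
Since 291 is below P* = 550, the floor does not bind and the free-market outcome prevails.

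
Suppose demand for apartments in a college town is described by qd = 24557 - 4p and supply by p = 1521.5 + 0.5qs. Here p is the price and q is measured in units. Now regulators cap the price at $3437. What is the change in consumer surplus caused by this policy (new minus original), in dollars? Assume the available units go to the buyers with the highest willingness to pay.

Rearranging supply gives qs = 2p - 3043. Equilibrium: 24557 - 4p = 2p - 3043, so 27600 = 6p and p* = 4600, q* = 6157.
The ceiling of 3437 is below the equilibrium price 4600, so it binds.
At p = 3437: qd = 24557 - 4·3437 = 10809 and qs = 2·3437 - 3043 = 3831.
Consumer surplus without the control is ½ · (6139.25 - 4600) · 6157 = 4738581.125.
With the ceiling, 3831 units are sold at 3437 (assume they go to the highest-value buyers). The demand price at q = 3831 is 5181.5, so CS = ½ · [(6139.25 - 3437) + (5181.5 - 3437)] · 3831 = 8517749.625.
Change in consumer surplus = 8517749.625 - 4738581.125 = 3779168.5.

3779168.5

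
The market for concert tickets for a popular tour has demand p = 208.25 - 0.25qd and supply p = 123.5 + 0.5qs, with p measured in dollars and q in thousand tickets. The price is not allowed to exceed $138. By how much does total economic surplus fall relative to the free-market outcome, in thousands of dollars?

2646

Rearranging demand gives qd = 833 - 4p; rearranging supply gives qs = 2p - 247. Setting quantity demanded equal to quantity supplied, 833 - 4p = 2p - 247, gives p* = 180 and q* = 113.
Because the ceiling (138) lies below the market-clearing price, it is binding.
At p = 138: qd = 833 - 4·138 = 281 and qs = 2·138 - 247 = 29.
Quantity traded falls to 29. At q = 29 the demand price is (833 - 29)/4 = 201 and the supply price is (247 + 29)/2 = 138.
Deadweight loss = ½ · (201 - 138) · (113 - 29) = ½ · 63 · 84 = 2646.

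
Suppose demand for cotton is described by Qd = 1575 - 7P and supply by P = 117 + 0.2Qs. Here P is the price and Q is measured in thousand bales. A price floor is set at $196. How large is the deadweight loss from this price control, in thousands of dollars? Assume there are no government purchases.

2150.4

Rearranging supply gives Qs = 5P - 585. Setting quantity demanded equal to quantity supplied, 1575 - 7P = 5P - 585, gives P* = 180 and Q* = 315.
Since 196 > 180, the floor is binding.
At P = 196: Qd = 1575 - 7·196 = 203 and Qs = 5·196 - 585 = 395.
Quantity traded falls to 203. At Q = 203 the demand price is (1575 - 203)/7 = 196 and the supply price is (585 + 203)/5 = 157.6.
Deadweight loss = ½ · (196 - 157.6) · (315 - 203) = ½ · 38.4 · 112 = 2150.4.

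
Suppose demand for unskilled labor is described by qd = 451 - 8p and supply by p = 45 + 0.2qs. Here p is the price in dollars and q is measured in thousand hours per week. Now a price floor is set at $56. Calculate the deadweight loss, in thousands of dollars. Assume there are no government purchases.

Rearranging supply gives qs = 5p - 225. In a free market, 451 - 8p = 5p - 225 gives the equilibrium p* = 52, q* = 35.
Since 56 > 52, the floor is binding.
At p = 56: qd = 451 - 8·56 = 3 and qs = 5·56 - 225 = 55.
Quantity traded falls to 3. At q = 3 the demand price is (451 - 3)/8 = 56 and the supply price is (225 + 3)/5 = 45.6.
Deadweight loss = ½ · (56 - 45.6) · (35 - 3) = ½ · 10.4 · 32 = 166.4.

166.4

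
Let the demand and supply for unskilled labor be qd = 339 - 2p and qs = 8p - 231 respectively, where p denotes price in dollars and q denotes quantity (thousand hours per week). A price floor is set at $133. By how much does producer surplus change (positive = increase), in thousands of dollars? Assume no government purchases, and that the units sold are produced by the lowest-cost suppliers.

In a free market, 339 - 2p = 8p - 231 gives the equilibrium p* = 57, q* = 225.
The floor of 133 is above the equilibrium price 57, so it binds.
At p = 133: qd = 339 - 2·133 = 73 and qs = 8·133 - 231 = 833.
Producer surplus without the control is ½ · (57 - 28.875) · 225 = 3164.0625.
With the floor, 73 units are sold at 133. The supply price at q = 73 is 38, so PS = ½ · [(133 - 28.875) + (133 - 38)] · 73 = 7268.0625.
Change in producer surplus = 7268.0625 - 3164.0625 = 4104.

4104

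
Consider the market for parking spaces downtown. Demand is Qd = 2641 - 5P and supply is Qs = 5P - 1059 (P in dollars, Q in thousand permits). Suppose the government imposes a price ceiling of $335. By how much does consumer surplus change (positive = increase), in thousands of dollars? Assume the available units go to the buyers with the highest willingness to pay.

18497.5

Equilibrium: 2641 - 5P = 5P - 1059, so 3700 = 10P and P* = 370, Q* = 791.
Because the ceiling (335) lies below the market-clearing price, it is binding.
At P = 335: Qd = 2641 - 5·335 = 966 and Qs = 5·335 - 1059 = 616.
Consumer surplus without the control is ½ · (528.2 - 370) · 791 = 62568.1.
With the ceiling, 616 units are sold at 335 (assume they go to the highest-value buyers). The demand price at Q = 616 is 405, so CS = ½ · [(528.2 - 335) + (405 - 335)] · 616 = 81065.6.
Change in consumer surplus = 81065.6 - 62568.1 = 18497.5.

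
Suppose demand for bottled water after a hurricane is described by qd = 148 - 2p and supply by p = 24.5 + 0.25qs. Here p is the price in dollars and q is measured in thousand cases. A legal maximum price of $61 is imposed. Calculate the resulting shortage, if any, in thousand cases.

Rearranging supply gives qs = 4p - 98. Without the control the market clears where 148 - 2p = 4p - 98, i.e. p* = 41 and q* = 66.
The ceiling of 61 is above the equilibrium price 41, so it is not binding; the market clears at p* = 41, q* = 66.
Since the control does not bind, there is no shortage.

0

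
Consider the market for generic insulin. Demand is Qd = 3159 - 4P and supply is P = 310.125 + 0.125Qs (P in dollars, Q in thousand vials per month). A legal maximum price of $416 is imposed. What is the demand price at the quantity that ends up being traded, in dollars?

578

Rearranging supply gives Qs = 8P - 2481. Equilibrium: 3159 - 4P = 8P - 2481, so 5640 = 12P and P* = 470, Q* = 1279.
Since 416 < 470, the ceiling is binding.
At P = 416: Qd = 3159 - 4·416 = 1495 and Qs = 8·416 - 2481 = 847.
Only 847 units reach the market. On the demand curve, the marginal buyer's willingness to pay at Q = 847 is (3159 - 847)/4 = 578.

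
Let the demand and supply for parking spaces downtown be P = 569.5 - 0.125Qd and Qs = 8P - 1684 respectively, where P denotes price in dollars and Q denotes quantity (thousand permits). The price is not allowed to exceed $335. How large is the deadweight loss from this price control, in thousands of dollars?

Rearranging demand gives Qd = 4556 - 8P. Equilibrium: 4556 - 8P = 8P - 1684, so 6240 = 16P and P* = 390, Q* = 1436.
Since 335 < 390, the ceiling is binding.
At P = 335: Qd = 4556 - 8·335 = 1876 and Qs = 8·335 - 1684 = 996.
Quantity traded falls to 996. At Q = 996 the demand price is (4556 - 996)/8 = 445 and the supply price is (1684 + 996)/8 = 335.
Deadweight loss = ½ · (445 - 335) · (1436 - 996) = ½ · 110 · 440 = 24200.

24200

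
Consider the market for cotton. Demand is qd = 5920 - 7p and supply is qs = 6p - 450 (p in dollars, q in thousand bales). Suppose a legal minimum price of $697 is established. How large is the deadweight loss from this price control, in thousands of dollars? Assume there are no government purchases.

In a free market, 5920 - 7p = 6p - 450 gives the equilibrium p* = 490, q* = 2490.
Because the floor (697) lies above the market-clearing price, it is binding.
At p = 697: qd = 5920 - 7·697 = 1041 and qs = 6·697 - 450 = 3732.
Quantity traded falls to 1041. At q = 1041 the demand price is (5920 - 1041)/7 = 697 and the supply price is (450 + 1041)/6 = 248.5.
Deadweight loss = ½ · (697 - 248.5) · (2490 - 1041) = ½ · 448.5 · 1449 = 324938.25.

324938.25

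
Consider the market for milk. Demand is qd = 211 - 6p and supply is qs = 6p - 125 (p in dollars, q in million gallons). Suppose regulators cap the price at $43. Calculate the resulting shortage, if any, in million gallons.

Setting quantity demanded equal to quantity supplied, 211 - 6p = 6p - 125, gives p* = 28 and q* = 43.
Since 43 is above p* = 28, the ceiling does not bind and the free-market outcome prevails.
Since the control does not bind, there is no shortage.

0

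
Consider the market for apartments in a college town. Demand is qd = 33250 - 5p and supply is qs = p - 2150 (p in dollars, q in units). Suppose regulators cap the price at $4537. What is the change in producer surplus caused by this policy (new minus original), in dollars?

Equilibrium: 33250 - 5p = p - 2150, so 35400 = 6p and p* = 5900, q* = 3750.
Since 4537 < 5900, the ceiling is binding.
At p = 4537: qd = 33250 - 5·4537 = 10565 and qs = 4537 - 2150 = 2387.
Producer surplus without the control is ½ · (5900 - 2150) · 3750 = 7031250.
With the ceiling, producers sell 2387 units at 4537, so PS = ½ · (4537 - 2150) · 2387 = 2848884.5.
Change in producer surplus = 2848884.5 - 7031250 = -4182365.5.

-4182365.5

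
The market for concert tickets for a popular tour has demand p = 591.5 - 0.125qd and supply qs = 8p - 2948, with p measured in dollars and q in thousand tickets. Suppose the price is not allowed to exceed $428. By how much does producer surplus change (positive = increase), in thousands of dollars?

Rearranging demand gives qd = 4732 - 8p. Equilibrium: 4732 - 8p = 8p - 2948, so 7680 = 16p and p* = 480, q* = 892.
Since 428 < 480, the ceiling is binding.
At p = 428: qd = 4732 - 8·428 = 1308 and qs = 8·428 - 2948 = 476.
Producer surplus without the control is ½ · (480 - 368.5) · 892 = 49729.
With the ceiling, producers sell 476 units at 428, so PS = ½ · (428 - 368.5) · 476 = 14161.
Change in producer surplus = 14161 - 49729 = -35568.

-35568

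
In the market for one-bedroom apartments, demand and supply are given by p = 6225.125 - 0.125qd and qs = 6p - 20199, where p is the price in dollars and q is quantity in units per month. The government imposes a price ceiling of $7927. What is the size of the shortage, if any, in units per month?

Rearranging demand gives qd = 49801 - 8p. In a free market, 49801 - 8p = 6p - 20199 gives the equilibrium p* = 5000, q* = 9801.
Since 7927 is above p* = 5000, the ceiling does not bind and the free-market outcome prevails.
Since the control does not bind, there is no shortage.

0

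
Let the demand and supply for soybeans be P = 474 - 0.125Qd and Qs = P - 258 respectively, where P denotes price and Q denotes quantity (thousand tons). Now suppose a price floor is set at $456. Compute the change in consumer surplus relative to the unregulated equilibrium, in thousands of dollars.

-1008

Rearranging demand gives Qd = 3792 - 8P. Setting quantity demanded equal to quantity supplied, 3792 - 8P = P - 258, gives P* = 450 and Q* = 192.
Since 456 > 450, the floor is binding.
At P = 456: Qd = 3792 - 8·456 = 144 and Qs = 456 - 258 = 198.
Consumer surplus without the control is ½ · (474 - 450) · 192 = 2304.
With the floor, consumers buy 144 units at 456, so CS = ½ · (474 - 456) · 144 = 1296.
Change in consumer surplus = 1296 - 2304 = -1008.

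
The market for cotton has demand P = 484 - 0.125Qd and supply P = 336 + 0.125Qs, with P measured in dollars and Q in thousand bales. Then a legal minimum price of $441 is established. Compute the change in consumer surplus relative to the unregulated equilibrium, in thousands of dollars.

-14508

Rearranging demand gives Qd = 3872 - 8P; rearranging supply gives Qs = 8P - 2688. In a free market, 3872 - 8P = 8P - 2688 gives the equilibrium P* = 410, Q* = 592.
Since 441 > 410, the floor is binding.
At P = 441: Qd = 3872 - 8·441 = 344 and Qs = 8·441 - 2688 = 840.
Consumer surplus without the control is ½ · (484 - 410) · 592 = 21904.
With the floor, consumers buy 344 units at 441, so CS = ½ · (484 - 441) · 344 = 7396.
Change in consumer surplus = 7396 - 21904 = -14508.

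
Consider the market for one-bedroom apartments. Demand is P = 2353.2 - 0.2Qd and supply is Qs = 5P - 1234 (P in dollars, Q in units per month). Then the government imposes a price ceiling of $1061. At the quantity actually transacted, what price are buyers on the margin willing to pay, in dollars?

1539

Rearranging demand gives Qd = 11766 - 5P. Equilibrium: 11766 - 5P = 5P - 1234, so 13000 = 10P and P* = 1300, Q* = 5266.
Because the ceiling (1061) lies below the market-clearing price, it is binding.
At P = 1061: Qd = 11766 - 5·1061 = 6461 and Qs = 5·1061 - 1234 = 4071.
Only 4071 units reach the market. On the demand curve, the marginal buyer's willingness to pay at Q = 4071 is (11766 - 4071)/5 = 1539.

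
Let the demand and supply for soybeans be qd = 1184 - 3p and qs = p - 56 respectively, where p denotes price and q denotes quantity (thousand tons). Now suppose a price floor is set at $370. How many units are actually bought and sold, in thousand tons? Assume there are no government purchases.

74

Setting quantity demanded equal to quantity supplied, 1184 - 3p = p - 56, gives p* = 310 and q* = 254.
Because the floor (370) lies above the market-clearing price, it is binding.
At p = 370: qd = 1184 - 3·370 = 74 and qs = 370 - 56 = 314.
The quantity actually transacted is the short side, demand: 74.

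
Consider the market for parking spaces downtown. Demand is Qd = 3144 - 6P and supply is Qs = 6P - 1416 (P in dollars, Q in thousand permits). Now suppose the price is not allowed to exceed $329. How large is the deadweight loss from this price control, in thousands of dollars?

Setting quantity demanded equal to quantity supplied, 3144 - 6P = 6P - 1416, gives P* = 380 and Q* = 864.
Since 329 < 380, the ceiling is binding.
At P = 329: Qd = 3144 - 6·329 = 1170 and Qs = 6·329 - 1416 = 558.
Quantity traded falls to 558. At Q = 558 the demand price is (3144 - 558)/6 = 431 and the supply price is (1416 + 558)/6 = 329.
Deadweight loss = ½ · (431 - 329) · (864 - 558) = ½ · 102 · 306 = 15606.

15606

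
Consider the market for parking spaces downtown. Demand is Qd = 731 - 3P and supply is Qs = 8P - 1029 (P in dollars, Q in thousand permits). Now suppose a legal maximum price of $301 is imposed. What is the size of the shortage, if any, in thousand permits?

In a free market, 731 - 3P = 8P - 1029 gives the equilibrium P* = 160, Q* = 251.
Since 301 is above P* = 160, the ceiling does not bind and the free-market outcome prevails.
Since the control does not bind, there is no shortage.

0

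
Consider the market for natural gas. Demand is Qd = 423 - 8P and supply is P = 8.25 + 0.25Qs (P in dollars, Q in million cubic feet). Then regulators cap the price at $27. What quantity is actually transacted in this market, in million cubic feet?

75

Rearranging supply gives Qs = 4P - 33. Without the control the market clears where 423 - 8P = 4P - 33, i.e. P* = 38 and Q* = 119.
The ceiling of 27 is below the equilibrium price 38, so it binds.
At P = 27: Qd = 423 - 8·27 = 207 and Qs = 4·27 - 33 = 75.
The quantity actually transacted is the short side, supply: 75.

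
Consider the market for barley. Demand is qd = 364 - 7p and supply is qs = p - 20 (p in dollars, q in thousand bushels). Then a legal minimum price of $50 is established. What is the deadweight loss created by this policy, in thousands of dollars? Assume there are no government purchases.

Without the control the market clears where 364 - 7p = p - 20, i.e. p* = 48 and q* = 28.
Since 50 > 48, the floor is binding.
At p = 50: qd = 364 - 7·50 = 14 and qs = 50 - 20 = 30.
Quantity traded falls to 14. At q = 14 the demand price is (364 - 14)/7 = 50 and the supply price is 20 + 14 = 34.
Deadweight loss = ½ · (50 - 34) · (28 - 14) = ½ · 16 · 14 = 112.

112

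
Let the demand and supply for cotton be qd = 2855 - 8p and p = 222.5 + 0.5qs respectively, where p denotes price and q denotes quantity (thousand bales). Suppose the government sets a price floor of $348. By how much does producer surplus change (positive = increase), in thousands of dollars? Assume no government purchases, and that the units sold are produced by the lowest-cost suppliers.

Rearranging supply gives qs = 2p - 445. Setting quantity demanded equal to quantity supplied, 2855 - 8p = 2p - 445, gives p* = 330 and q* = 215.
Since 348 > 330, the floor is binding.
At p = 348: qd = 2855 - 8·348 = 71 and qs = 2·348 - 445 = 251.
Producer surplus without the control is ½ · (330 - 222.5) · 215 = 11556.25.
With the floor, 71 units are sold at 348. The supply price at q = 71 is 258, so PS = ½ · [(348 - 222.5) + (348 - 258)] · 71 = 7650.25.
Change in producer surplus = 7650.25 - 11556.25 = -3906.

-3906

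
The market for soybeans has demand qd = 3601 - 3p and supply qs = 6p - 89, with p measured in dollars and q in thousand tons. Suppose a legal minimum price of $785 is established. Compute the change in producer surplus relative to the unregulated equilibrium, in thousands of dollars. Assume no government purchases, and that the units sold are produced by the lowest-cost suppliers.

Equilibrium: 3601 - 3p = 6p - 89, so 3690 = 9p and p* = 410, q* = 2371.
Since 785 > 410, the floor is binding.
At p = 785: qd = 3601 - 3·785 = 1246 and qs = 6·785 - 89 = 4621.
Producer surplus without the control is ½ · (410 - 89/6) · 2371 = 5621641/12.
With the floor, 1246 units are sold at 785. The supply price at q = 1246 is 222.5, so PS = ½ · [(785 - 89/6) + (785 - 222.5)] · 1246 = 2490754/3.
Change in producer surplus = 2490754/3 - 5621641/12 = 361781.25.

361781.25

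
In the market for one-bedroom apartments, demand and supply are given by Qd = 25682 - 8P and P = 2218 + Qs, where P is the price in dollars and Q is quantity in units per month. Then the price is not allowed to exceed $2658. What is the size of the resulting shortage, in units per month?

Rearranging supply gives Qs = P - 2218. Setting quantity demanded equal to quantity supplied, 25682 - 8P = P - 2218, gives P* = 3100 and Q* = 882.
The ceiling of 2658 is below the equilibrium price 3100, so it binds.
At P = 2658: Qd = 25682 - 8·2658 = 4418 and Qs = 2658 - 2218 = 440.
Shortage = Qd - Qs = 4418 - 440 = 3978.

3978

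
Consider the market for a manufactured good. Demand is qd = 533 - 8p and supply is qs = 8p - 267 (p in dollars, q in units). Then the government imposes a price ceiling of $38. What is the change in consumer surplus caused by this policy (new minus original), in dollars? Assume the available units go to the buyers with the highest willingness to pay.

Setting quantity demanded equal to quantity supplied, 533 - 8p = 8p - 267, gives p* = 50 and q* = 133.
Because the ceiling (38) lies below the market-clearing price, it is binding.
At p = 38: qd = 533 - 8·38 = 229 and qs = 8·38 - 267 = 37.
Consumer surplus without the control is ½ · (66.625 - 50) · 133 = 1105.5625.
With the ceiling, 37 units are sold at 38 (assume they go to the highest-value buyers). The demand price at q = 37 is 62, so CS = ½ · [(66.625 - 38) + (62 - 38)] · 37 = 973.5625.
Change in consumer surplus = 973.5625 - 1105.5625 = -132.

-132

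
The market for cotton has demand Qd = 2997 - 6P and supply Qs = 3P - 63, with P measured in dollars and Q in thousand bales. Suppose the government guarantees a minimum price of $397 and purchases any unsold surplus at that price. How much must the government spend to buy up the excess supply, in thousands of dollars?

203661

Equilibrium: 2997 - 6P = 3P - 63, so 3060 = 9P and P* = 340, Q* = 957.
Because the floor (397) lies above the market-clearing price, it is binding.
At P = 397: Qd = 2997 - 6·397 = 615 and Qs = 3·397 - 63 = 1128.
Surplus = Qs - Qd = 513.
Government expenditure = surplus × support price = 513 × 397 = 203661.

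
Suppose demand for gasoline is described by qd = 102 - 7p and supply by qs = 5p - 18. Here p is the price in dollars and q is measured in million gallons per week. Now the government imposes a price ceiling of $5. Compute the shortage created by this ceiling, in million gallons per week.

Setting quantity demanded equal to quantity supplied, 102 - 7p = 5p - 18, gives p* = 10 and q* = 32.
Since 5 < 10, the ceiling is binding.
At p = 5: qd = 102 - 7·5 = 67 and qs = 5·5 - 18 = 7.
Shortage = qd - qs = 67 - 7 = 60.

60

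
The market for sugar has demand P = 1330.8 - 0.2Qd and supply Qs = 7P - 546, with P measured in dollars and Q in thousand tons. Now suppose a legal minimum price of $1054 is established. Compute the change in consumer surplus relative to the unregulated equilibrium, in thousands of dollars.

-1143626

Rearranging demand gives Qd = 6654 - 5P. In a free market, 6654 - 5P = 7P - 546 gives the equilibrium P* = 600, Q* = 3654.
Since 1054 > 600, the floor is binding.
At P = 1054: Qd = 6654 - 5·1054 = 1384 and Qs = 7·1054 - 546 = 6832.
Consumer surplus without the control is ½ · (1330.8 - 600) · 3654 = 1335171.6.
With the floor, consumers buy 1384 units at 1054, so CS = ½ · (1330.8 - 1054) · 1384 = 191545.6.
Change in consumer surplus = 191545.6 - 1335171.6 = -1143626.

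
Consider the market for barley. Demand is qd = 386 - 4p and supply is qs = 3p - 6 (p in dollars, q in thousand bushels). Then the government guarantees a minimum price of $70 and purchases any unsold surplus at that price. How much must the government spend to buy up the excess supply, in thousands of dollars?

Equilibrium: 386 - 4p = 3p - 6, so 392 = 7p and p* = 56, q* = 162.
Since 70 > 56, the floor is binding.
At p = 70: qd = 386 - 4·70 = 106 and qs = 3·70 - 6 = 204.
Surplus = qs - qd = 98.
Government expenditure = surplus × support price = 98 × 70 = 6860.

6860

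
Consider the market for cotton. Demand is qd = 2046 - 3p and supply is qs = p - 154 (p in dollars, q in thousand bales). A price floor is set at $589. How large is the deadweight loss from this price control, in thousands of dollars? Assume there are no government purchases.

9126

In a free market, 2046 - 3p = p - 154 gives the equilibrium p* = 550, q* = 396.
Because the floor (589) lies above the market-clearing price, it is binding.
At p = 589: qd = 2046 - 3·589 = 279 and qs = 589 - 154 = 435.
Quantity traded falls to 279. At q = 279 the demand price is (2046 - 279)/3 = 589 and the supply price is 154 + 279 = 433.
Deadweight loss = ½ · (589 - 433) · (396 - 279) = ½ · 156 · 117 = 9126.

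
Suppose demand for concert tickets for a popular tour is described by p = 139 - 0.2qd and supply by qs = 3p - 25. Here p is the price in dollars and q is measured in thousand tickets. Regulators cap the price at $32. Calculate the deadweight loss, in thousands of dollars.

Rearranging demand gives qd = 695 - 5p. Setting quantity demanded equal to quantity supplied, 695 - 5p = 3p - 25, gives p* = 90 and q* = 245.
The ceiling of 32 is below the equilibrium price 90, so it binds.
At p = 32: qd = 695 - 5·32 = 535 and qs = 3·32 - 25 = 71.
Quantity traded falls to 71. At q = 71 the demand price is (695 - 71)/5 = 124.8 and the supply price is (25 + 71)/3 = 32.
Deadweight loss = ½ · (124.8 - 32) · (245 - 71) = ½ · 92.8 · 174 = 8073.6.

8073.6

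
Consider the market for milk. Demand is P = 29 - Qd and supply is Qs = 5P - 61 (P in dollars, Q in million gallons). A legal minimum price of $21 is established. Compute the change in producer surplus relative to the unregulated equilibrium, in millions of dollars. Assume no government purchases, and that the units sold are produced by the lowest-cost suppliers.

44.4

Rearranging demand gives Qd = 29 - P. Without the control the market clears where 29 - P = 5P - 61, i.e. P* = 15 and Q* = 14.
Because the floor (21) lies above the market-clearing price, it is binding.
At P = 21: Qd = 29 - 21 = 8 and Qs = 5·21 - 61 = 44.
Producer surplus without the control is ½ · (15 - 12.2) · 14 = 19.6.
With the floor, 8 units are sold at 21. The supply price at Q = 8 is 13.8, so PS = ½ · [(21 - 12.2) + (21 - 13.8)] · 8 = 64.
Change in producer surplus = 64 - 19.6 = 44.4.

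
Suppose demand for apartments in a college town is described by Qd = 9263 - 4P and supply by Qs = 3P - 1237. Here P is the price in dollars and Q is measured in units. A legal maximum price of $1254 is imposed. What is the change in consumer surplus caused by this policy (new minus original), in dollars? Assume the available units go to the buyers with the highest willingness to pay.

553069.5

Without the control the market clears where 9263 - 4P = 3P - 1237, i.e. P* = 1500 and Q* = 3263.
The ceiling of 1254 is below the equilibrium price 1500, so it binds.
At P = 1254: Qd = 9263 - 4·1254 = 4247 and Qs = 3·1254 - 1237 = 2525.
Consumer surplus without the control is ½ · (2315.75 - 1500) · 3263 = 1330896.125.
With the ceiling, 2525 units are sold at 1254 (assume they go to the highest-value buyers). The demand price at Q = 2525 is 1684.5, so CS = ½ · [(2315.75 - 1254) + (1684.5 - 1254)] · 2525 = 1883965.625.
Change in consumer surplus = 1883965.625 - 1330896.125 = 553069.5.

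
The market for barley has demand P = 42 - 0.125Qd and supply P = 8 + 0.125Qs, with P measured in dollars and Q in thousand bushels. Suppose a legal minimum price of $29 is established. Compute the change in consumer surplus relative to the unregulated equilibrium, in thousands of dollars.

-480

Rearranging demand gives Qd = 336 - 8P; rearranging supply gives Qs = 8P - 64. Without the control the market clears where 336 - 8P = 8P - 64, i.e. P* = 25 and Q* = 136.
Since 29 > 25, the floor is binding.
At P = 29: Qd = 336 - 8·29 = 104 and Qs = 8·29 - 64 = 168.
Consumer surplus without the control is ½ · (42 - 25) · 136 = 1156.
With the floor, consumers buy 104 units at 29, so CS = ½ · (42 - 29) · 104 = 676.
Change in consumer surplus = 676 - 1156 = -480.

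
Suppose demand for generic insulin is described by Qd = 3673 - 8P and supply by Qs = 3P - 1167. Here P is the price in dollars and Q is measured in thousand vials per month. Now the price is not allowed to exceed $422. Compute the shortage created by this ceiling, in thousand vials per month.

In a free market, 3673 - 8P = 3P - 1167 gives the equilibrium P* = 440, Q* = 153.
Since 422 < 440, the ceiling is binding.
At P = 422: Qd = 3673 - 8·422 = 297 and Qs = 3·422 - 1167 = 99.
Shortage = Qd - Qs = 297 - 99 = 198.

198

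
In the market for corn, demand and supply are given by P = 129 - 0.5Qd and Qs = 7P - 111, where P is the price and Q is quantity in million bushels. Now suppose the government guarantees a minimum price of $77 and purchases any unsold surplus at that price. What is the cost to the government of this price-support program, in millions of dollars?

Rearranging demand gives Qd = 258 - 2P. Equilibrium: 258 - 2P = 7P - 111, so 369 = 9P and P* = 41, Q* = 176.
The floor of 77 is above the equilibrium price 41, so it binds.
At P = 77: Qd = 258 - 2·77 = 104 and Qs = 7·77 - 111 = 428.
Surplus = Qs - Qd = 324.
Government expenditure = surplus × support price = 324 × 77 = 24948.

24948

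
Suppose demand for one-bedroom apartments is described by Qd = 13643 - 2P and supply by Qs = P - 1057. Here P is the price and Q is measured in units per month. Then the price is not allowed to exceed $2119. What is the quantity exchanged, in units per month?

1062

Equilibrium: 13643 - 2P = P - 1057, so 14700 = 3P and P* = 4900, Q* = 3843.
Since 2119 < 4900, the ceiling is binding.
At P = 2119: Qd = 13643 - 2·2119 = 9405 and Qs = 2119 - 1057 = 1062.
The quantity actually transacted is the short side, supply: 1062.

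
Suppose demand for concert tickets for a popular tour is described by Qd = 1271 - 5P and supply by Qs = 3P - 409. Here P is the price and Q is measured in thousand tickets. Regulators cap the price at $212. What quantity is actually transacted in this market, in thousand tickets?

221

Without the control the market clears where 1271 - 5P = 3P - 409, i.e. P* = 210 and Q* = 221.
The ceiling of 212 is above the equilibrium price 210, so it is not binding; the market clears at P* = 210, Q* = 221.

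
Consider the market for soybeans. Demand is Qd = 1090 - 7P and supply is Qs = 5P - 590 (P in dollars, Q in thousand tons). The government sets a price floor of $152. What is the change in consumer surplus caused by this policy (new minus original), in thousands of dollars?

Setting quantity demanded equal to quantity supplied, 1090 - 7P = 5P - 590, gives P* = 140 and Q* = 110.
Because the floor (152) lies above the market-clearing price, it is binding.
At P = 152: Qd = 1090 - 7·152 = 26 and Qs = 5·152 - 590 = 170.
Consumer surplus without the control is ½ · (1090/7 - 140) · 110 = 6050/7.
With the floor, consumers buy 26 units at 152, so CS = ½ · (1090/7 - 152) · 26 = 338/7.
Change in consumer surplus = 338/7 - 6050/7 = -816.

-816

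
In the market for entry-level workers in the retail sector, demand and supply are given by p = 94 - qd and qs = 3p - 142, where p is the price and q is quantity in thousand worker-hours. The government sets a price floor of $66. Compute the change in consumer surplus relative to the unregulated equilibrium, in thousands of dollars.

Rearranging demand gives qd = 94 - p. In a free market, 94 - p = 3p - 142 gives the equilibrium p* = 59, q* = 35.
Because the floor (66) lies above the market-clearing price, it is binding.
At p = 66: qd = 94 - 66 = 28 and qs = 3·66 - 142 = 56.
Consumer surplus without the control is ½ · (94 - 59) · 35 = 612.5.
With the floor, consumers buy 28 units at 66, so CS = ½ · (94 - 66) · 28 = 392.
Change in consumer surplus = 392 - 612.5 = -220.5.

-220.5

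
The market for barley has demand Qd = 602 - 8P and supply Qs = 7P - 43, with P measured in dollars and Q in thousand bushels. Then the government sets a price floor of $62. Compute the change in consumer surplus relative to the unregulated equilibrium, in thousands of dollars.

Equilibrium: 602 - 8P = 7P - 43, so 645 = 15P and P* = 43, Q* = 258.
Since 62 > 43, the floor is binding.
At P = 62: Qd = 602 - 8·62 = 106 and Qs = 7·62 - 43 = 391.
Consumer surplus without the control is ½ · (75.25 - 43) · 258 = 4160.25.
With the floor, consumers buy 106 units at 62, so CS = ½ · (75.25 - 62) · 106 = 702.25.
Change in consumer surplus = 702.25 - 4160.25 = -3458.

-3458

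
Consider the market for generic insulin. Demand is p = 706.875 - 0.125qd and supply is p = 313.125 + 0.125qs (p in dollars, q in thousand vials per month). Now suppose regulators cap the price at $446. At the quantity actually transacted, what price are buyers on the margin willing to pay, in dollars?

Rearranging demand gives qd = 5655 - 8p; rearranging supply gives qs = 8p - 2505. In a free market, 5655 - 8p = 8p - 2505 gives the equilibrium p* = 510, q* = 1575.
The ceiling of 446 is below the equilibrium price 510, so it binds.
At p = 446: qd = 5655 - 8·446 = 2087 and qs = 8·446 - 2505 = 1063.
Only 1063 units reach the market. On the demand curve, the marginal buyer's willingness to pay at q = 1063 is (5655 - 1063)/8 = 574.

574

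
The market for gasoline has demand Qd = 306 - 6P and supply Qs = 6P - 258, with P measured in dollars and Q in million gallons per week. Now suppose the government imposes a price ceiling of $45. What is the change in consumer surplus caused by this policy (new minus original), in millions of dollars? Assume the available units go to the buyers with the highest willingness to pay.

Without the control the market clears where 306 - 6P = 6P - 258, i.e. P* = 47 and Q* = 24.
Because the ceiling (45) lies below the market-clearing price, it is binding.
At P = 45: Qd = 306 - 6·45 = 36 and Qs = 6·45 - 258 = 12.
Consumer surplus without the control is ½ · (51 - 47) · 24 = 48.
With the ceiling, 12 units are sold at 45 (assume they go to the highest-value buyers). The demand price at Q = 12 is 49, so CS = ½ · [(51 - 45) + (49 - 45)] · 12 = 60.
Change in consumer surplus = 60 - 48 = 12.

12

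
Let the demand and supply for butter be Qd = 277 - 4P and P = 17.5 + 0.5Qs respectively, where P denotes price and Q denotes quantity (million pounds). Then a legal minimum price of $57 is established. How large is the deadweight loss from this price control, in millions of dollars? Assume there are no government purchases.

Rearranging supply gives Qs = 2P - 35. Setting quantity demanded equal to quantity supplied, 277 - 4P = 2P - 35, gives P* = 52 and Q* = 69.
Because the floor (57) lies above the market-clearing price, it is binding.
At P = 57: Qd = 277 - 4·57 = 49 and Qs = 2·57 - 35 = 79.
Quantity traded falls to 49. At Q = 49 the demand price is (277 - 49)/4 = 57 and the supply price is (35 + 49)/2 = 42.
Deadweight loss = ½ · (57 - 42) · (69 - 49) = ½ · 15 · 20 = 150.

150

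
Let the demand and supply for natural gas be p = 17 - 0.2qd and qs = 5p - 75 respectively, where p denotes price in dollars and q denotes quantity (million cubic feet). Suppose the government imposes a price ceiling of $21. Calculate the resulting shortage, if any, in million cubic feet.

Rearranging demand gives qd = 85 - 5p. In a free market, 85 - 5p = 5p - 75 gives the equilibrium p* = 16, q* = 5.
The ceiling of 21 is above the equilibrium price 16, so it is not binding; the market clears at p* = 16, q* = 5.
Since the control does not bind, there is no shortage.

0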